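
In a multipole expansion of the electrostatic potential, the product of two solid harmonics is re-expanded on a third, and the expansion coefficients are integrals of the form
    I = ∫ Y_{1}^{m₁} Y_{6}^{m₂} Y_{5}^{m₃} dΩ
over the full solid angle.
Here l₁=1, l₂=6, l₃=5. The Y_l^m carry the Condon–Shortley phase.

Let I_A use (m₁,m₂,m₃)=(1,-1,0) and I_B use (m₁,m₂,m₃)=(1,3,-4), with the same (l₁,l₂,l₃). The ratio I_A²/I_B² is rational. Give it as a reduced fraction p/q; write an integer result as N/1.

Same 1,6,5: normalisation and zero-m 3j drop out of the ratio.
A: Δ: 2! 0! 10! / 13! → 1/858; sum: t=0:+1/28800 = 1/28800; 3j²(1 6 5; 1 -1 0) = Δ·Π!·Σ² = 7/286  (sign -1)
B: Δ: 2! 0! 10! / 13! → 1/858; sum: t=0:+1/725760 = 1/725760; 3j²(1 6 5; 1 3 -4) = Δ·Π!·Σ² = 1/286  (sign -1)
I_A²/I_B² = (7/286)/(1/286) = 7/1

7/1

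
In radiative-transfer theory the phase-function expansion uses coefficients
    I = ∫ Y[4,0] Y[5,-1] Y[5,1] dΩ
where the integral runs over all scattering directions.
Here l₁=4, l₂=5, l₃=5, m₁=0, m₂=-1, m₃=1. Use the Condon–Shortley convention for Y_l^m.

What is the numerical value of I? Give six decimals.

-0.086798

Rules hold: Σm=0, L=14 even, 1≤5≤9.
N = 9·11·11 = 1089
Δ = 4!·4!·6!/15! = 1/3153150
Racah Σ t=0..4: t=0:+1/69120 t=1:−1/1728 t=2:+1/576 t=3:−1/1728 t=4:+1/69120 = 7/11520
⇒ 3j(4 5 5; 0 0 0)² = 2/143, sgn -1
Racah Σ t=0..4: t=0:+1/27648 t=1:−1/1296 t=2:+1/768 t=3:−1/4320 t=4:+1/414720 = 7/20736
⇒ 3j(4 5 5; 0 -1 1)² = 8/1287, sgn +1
4πI² = N·(3j₀)²·(3jₘ)² = 16/169
I = -1·√(0.0946746/4π) = -0.08679840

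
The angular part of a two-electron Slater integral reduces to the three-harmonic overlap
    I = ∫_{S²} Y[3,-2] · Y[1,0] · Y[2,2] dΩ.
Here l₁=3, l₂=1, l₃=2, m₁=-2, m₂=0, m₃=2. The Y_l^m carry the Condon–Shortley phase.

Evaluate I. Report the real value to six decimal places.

0.184674

Rules hold: Σm=0, L=6 even, 2≤2≤4.
N = 7·3·5 = 105
Δ = 2!·4!·0!/7! = 1/105
Racah Σ t=1..1: t=1:−1/4 = -1/4
⇒ 3j(3 1 2; 0 0 0)² = 3/35, sgn -1
Racah Σ t=1..1: t=1:−1/24 = -1/24
⇒ 3j(3 1 2; -2 0 2)² = 1/21, sgn -1
4πI² = N·(3j₀)²·(3jₘ)² = 3/7
I = +1·√(0.428571/4π) = 0.18467439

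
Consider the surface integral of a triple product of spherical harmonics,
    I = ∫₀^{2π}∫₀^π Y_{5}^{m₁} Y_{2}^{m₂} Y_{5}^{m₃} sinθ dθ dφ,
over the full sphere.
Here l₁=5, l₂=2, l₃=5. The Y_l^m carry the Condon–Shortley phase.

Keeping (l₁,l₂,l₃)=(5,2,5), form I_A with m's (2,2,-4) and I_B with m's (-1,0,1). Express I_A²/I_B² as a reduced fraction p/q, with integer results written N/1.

Shared (l₁,l₂,l₃)=(5,2,5): N and (l;000)² cancel in I_A²/I_B².
A: Δ = 2!·8!·2!/13! = 1/38610; Racah Σ t=2..2: t=2:+1/20160 = 1/20160; ⇒ 3j(5 2 5; 2 2 -4)² = 12/715, sgn -1
B: Δ = 2!·8!·2!/13! = 1/38610; Racah Σ t=0..2: t=0:+1/5760 t=1:−1/720 t=2:+1/2304 = -1/1280; ⇒ 3j(5 2 5; -1 0 1)² = 27/1430, sgn -1
I_A²/I_B² = (12/715)/(27/1430) = 8/9

8/9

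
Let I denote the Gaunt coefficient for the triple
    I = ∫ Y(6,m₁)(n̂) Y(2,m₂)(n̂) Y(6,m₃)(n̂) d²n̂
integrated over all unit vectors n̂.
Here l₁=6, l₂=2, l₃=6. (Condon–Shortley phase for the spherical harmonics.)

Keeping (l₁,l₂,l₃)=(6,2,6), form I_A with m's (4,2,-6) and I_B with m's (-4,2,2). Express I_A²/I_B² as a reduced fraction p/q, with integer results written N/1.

11/45

Shared (l₁,l₂,l₃)=(6,2,6): N and (l;000)² cancel in I_A²/I_B².
A: Δ = 2!·10!·2!/15! = 1/90090; Racah Σ t=2..2: t=2:+1/14515200 = 1/14515200; ⇒ 3j(6 2 6; 4 2 -6)² = 2/455, sgn +1
B: Δ = 2!·10!·2!/15! = 1/90090; Racah Σ t=2..2: t=2:+1/322560 = 1/322560; ⇒ 3j(6 2 6; -4 2 2)² = 18/1001, sgn +1
I_A²/I_B² = (2/455)/(18/1001) = 11/45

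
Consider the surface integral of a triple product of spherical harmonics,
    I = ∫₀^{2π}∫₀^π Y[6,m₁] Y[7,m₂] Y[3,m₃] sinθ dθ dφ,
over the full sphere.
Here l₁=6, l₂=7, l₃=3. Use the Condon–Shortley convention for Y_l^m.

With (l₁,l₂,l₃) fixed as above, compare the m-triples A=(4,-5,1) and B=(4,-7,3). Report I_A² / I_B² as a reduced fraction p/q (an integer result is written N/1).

841/1365

Same 6,7,3: normalisation and zero-m 3j drop out of the ratio.
A: Δ: 10! 2! 4! / 17! → 1/2042040; sum: t=0:+1/29030400 t=1:−1/2177280 t=2:+1/3870720 = -29/174182400; 3j²(6 7 3; 4 -5 1) = Δ·Π!·Σ² = 841/185640  (sign -1)
B: Δ: 10! 2! 4! / 17! → 1/2042040; sum: t=0:+1/174182400 = 1/174182400; 3j²(6 7 3; 4 -7 3) = Δ·Π!·Σ² = 1/136  (sign +1)
I_A²/I_B² = (841/185640)/(1/136) = 841/1365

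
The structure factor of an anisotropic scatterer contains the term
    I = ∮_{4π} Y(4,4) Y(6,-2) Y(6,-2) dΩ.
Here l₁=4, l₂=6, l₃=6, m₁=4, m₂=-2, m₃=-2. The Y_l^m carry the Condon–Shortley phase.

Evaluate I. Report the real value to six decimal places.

m-sum 0 ✓  L=16 even ✓  2≤6≤10 ✓
Π(2lᵢ+1) = 9×13×13 = 1521
triangle coeff Δ(4,6,6) = 1/15315300
Σ_t [0,4]: t=0:+1/829440 t=1:−1/25920 t=2:+1/9216 t=3:−1/25920 t=4:+1/829440 = 7/207360
(3j)²=28/2431 [(4 6 6; 0 0 0)], sign=+1
Σ_t [0,0]: t=0:+1/331776 = 1/331776
(3j)²=490/21879 [(4 6 6; 4 -2 -2)], sign=+1
⇒ 4πI² = 13720/34969
I = (+1)√(13720/34969/(4π)) = 0.17669755

0.176698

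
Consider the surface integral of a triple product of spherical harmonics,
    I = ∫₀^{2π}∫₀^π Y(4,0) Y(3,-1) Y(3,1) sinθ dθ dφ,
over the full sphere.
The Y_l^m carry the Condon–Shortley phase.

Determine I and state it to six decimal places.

-0.025645

Checks pass: Σm=0; 10 even; l₃=3∈[1,7].
(2·4+1)(2·3+1)(2·3+1) = 441
Δ: 4! 4! 2! / 11! → 1/34650
sum: t=1:−1/72 t=2:+1/16 t=3:−1/72 = 5/144
3j²(4 3 3; 0 0 0) = Δ·Π!·Σ² = 2/77  (sign -1)
sum: t=0:+1/1152 t=1:−1/36 t=2:+1/32 = 5/1152
3j²(4 3 3; 0 -1 1) = Δ·Π!·Σ² = 1/1386  (sign +1)
combine: 4πI² = 441·2/77·1/1386 = 1/121
take √, sign -1: I = -0.02564498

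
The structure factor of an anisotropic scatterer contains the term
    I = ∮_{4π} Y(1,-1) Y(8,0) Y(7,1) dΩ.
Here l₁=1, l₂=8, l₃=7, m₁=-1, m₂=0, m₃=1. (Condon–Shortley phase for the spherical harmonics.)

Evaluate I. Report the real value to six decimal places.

0.161907

Rules hold: Σm=0, L=16 even, 7≤7≤9.
N = 3·17·15 = 765
Δ = 2!·0!·14!/17! = 1/2040
Racah Σ t=1..1: t=1:−1/25401600 = -1/25401600
⇒ 3j(1 8 7; 0 0 0)² = 8/255, sgn +1
Racah Σ t=2..2: t=2:+1/58060800 = 1/58060800
⇒ 3j(1 8 7; -1 0 1)² = 7/510, sgn +1
4πI² = N·(3j₀)²·(3jₘ)² = 28/85
I = +1·√(0.329412/4π) = 0.16190663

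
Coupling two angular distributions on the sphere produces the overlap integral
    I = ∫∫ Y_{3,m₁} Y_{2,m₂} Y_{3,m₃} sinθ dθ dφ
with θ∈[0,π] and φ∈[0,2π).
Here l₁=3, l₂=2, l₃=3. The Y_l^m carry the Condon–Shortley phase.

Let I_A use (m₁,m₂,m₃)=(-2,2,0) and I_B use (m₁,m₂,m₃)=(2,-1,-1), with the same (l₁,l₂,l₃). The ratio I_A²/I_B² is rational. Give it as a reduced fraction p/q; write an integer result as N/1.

l's match ⇒ only the (l;m) 3-j factors differ between A and B.
A: triangle coeff Δ(3,2,3) = 1/3780; Σ_t [2,2]: t=2:+1/24 = 1/24; (3j)²=1/21 [(3 2 3; -2 2 0)], sign=-1
B: triangle coeff Δ(3,2,3) = 1/3780; Σ_t [0,1]: t=0:+1/12 t=1:−1/48 = 1/16; (3j)²=1/28 [(3 2 3; 2 -1 -1)], sign=+1
I_A²/I_B² = (1/21)/(1/28) = 4/3

4/3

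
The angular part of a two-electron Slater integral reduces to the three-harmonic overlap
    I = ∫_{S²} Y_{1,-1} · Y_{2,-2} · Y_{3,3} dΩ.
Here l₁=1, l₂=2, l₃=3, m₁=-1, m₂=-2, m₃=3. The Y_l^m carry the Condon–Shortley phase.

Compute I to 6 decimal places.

-0.319865

m-sum 0 ✓  L=6 even ✓  1≤3≤3 ✓
Π(2lᵢ+1) = 3×5×7 = 105
triangle coeff Δ(1,2,3) = 1/105
Σ_t [0,0]: t=0:+1/4 = 1/4
(3j)²=3/35 [(1 2 3; 0 0 0)], sign=-1
Σ_t [0,0]: t=0:+1/48 = 1/48
(3j)²=1/7 [(1 2 3; -1 -2 3)], sign=+1
⇒ 4πI² = 9/7
I = (-1)√(9/7/(4π)) = -0.31986543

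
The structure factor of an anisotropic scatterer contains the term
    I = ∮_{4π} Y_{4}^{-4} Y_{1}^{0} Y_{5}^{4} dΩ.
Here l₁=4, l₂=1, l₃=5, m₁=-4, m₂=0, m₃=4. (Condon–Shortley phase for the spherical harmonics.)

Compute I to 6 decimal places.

0.147319

Checks pass: Σm=0; 10 even; l₃=5∈[3,5].
(2·4+1)(2·1+1)(2·5+1) = 297
Δ: 0! 8! 2! / 11! → 1/495
sum: t=0:+1/576 = 1/576
3j²(4 1 5; 0 0 0) = Δ·Π!·Σ² = 5/99  (sign -1)
sum: t=0:+1/40320 = 1/40320
3j²(4 1 5; -4 0 4) = Δ·Π!·Σ² = 1/55  (sign -1)
combine: 4πI² = 297·5/99·1/55 = 3/11
take √, sign +1: I = 0.14731920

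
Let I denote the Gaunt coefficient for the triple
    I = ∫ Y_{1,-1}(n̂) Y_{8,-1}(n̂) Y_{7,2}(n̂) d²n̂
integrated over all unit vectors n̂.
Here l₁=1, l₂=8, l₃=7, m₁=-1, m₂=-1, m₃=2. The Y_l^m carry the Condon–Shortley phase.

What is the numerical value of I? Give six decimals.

-0.140215

m-sum 0 ✓  L=16 even ✓  7≤7≤9 ✓
Π(2lᵢ+1) = 3×17×15 = 765
triangle coeff Δ(1,8,7) = 1/2040
Σ_t [1,1]: t=1:−1/25401600 = -1/25401600
(3j)²=8/255 [(1 8 7; 0 0 0)], sign=+1
Σ_t [2,2]: t=2:+1/87091200 = 1/87091200
(3j)²=7/680 [(1 8 7; -1 -1 2)], sign=-1
⇒ 4πI² = 21/85
I = (-1)√(21/85/(4π)) = -0.14021525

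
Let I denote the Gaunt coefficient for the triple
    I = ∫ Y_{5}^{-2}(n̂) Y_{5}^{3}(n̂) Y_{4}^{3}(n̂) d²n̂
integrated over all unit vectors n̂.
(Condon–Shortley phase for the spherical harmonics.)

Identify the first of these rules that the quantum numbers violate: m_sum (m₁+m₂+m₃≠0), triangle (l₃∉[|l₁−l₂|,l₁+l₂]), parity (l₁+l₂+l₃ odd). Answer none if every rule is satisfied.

m_sum

Σmᵢ = 4  ✗
l₃∈[|l₁−l₂|,l₁+l₂]=[0,10], have l₃=4
Σlᵢ = 14 ⇒ even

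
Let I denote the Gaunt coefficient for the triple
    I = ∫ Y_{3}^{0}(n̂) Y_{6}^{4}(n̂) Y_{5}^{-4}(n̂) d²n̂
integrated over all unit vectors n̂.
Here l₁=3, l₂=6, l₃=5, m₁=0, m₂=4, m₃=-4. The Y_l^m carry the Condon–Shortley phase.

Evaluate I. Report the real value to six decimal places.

-0.139560

Checks pass: Σm=0; 14 even; l₃=5∈[3,9].
(2·3+1)(2·6+1)(2·5+1) = 1001
Δ: 4! 2! 8! / 15! → 1/675675
sum: t=1:−1/8640 t=2:+1/2304 t=3:−1/8640 = 7/34560
3j²(3 6 5; 0 0 0) = Δ·Π!·Σ² = 7/429  (sign -1)
sum: t=2:+1/161280 t=3:−1/60480 = -1/96768
3j²(3 6 5; 0 4 -4) = Δ·Π!·Σ² = 15/1001  (sign +1)
combine: 4πI² = 1001·7/429·15/1001 = 35/143
take √, sign -1: I = -0.13956004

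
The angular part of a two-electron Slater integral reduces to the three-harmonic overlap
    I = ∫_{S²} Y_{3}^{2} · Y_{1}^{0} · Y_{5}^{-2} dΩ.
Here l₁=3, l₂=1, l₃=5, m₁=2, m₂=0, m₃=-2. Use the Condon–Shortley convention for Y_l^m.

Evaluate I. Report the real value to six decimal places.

0.000000

triangle: need 2≤l₃≤4, have 5; I=0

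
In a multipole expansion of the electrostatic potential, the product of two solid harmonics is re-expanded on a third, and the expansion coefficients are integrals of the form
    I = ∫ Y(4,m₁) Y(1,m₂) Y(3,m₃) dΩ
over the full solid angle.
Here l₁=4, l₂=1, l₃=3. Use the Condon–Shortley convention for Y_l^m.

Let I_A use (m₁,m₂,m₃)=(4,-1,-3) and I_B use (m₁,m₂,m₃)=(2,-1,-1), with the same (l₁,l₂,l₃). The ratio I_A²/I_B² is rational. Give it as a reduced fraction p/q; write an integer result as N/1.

28/15

l's match ⇒ only the (l;m) 3-j factors differ between A and B.
A: triangle coeff Δ(4,1,3) = 1/252; Σ_t [0,0]: t=0:+1/1440 = 1/1440; (3j)²=1/9 [(4 1 3; 4 -1 -3)], sign=+1
B: triangle coeff Δ(4,1,3) = 1/252; Σ_t [0,0]: t=0:+1/96 = 1/96; (3j)²=5/84 [(4 1 3; 2 -1 -1)], sign=+1
I_A²/I_B² = (1/9)/(5/84) = 28/15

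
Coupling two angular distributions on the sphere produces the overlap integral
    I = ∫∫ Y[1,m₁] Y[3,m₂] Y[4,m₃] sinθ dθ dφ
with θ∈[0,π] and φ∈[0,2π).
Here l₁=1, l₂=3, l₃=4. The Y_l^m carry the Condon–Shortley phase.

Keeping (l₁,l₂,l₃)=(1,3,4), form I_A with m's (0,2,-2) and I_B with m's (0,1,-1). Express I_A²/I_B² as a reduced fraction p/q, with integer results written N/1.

l's match ⇒ only the (l;m) 3-j factors differ between A and B.
A: triangle coeff Δ(1,3,4) = 1/252; Σ_t [0,0]: t=0:+1/120 = 1/120; (3j)²=1/21 [(1 3 4; 0 2 -2)], sign=+1
B: triangle coeff Δ(1,3,4) = 1/252; Σ_t [0,0]: t=0:+1/48 = 1/48; (3j)²=5/84 [(1 3 4; 0 1 -1)], sign=-1
I_A²/I_B² = (1/21)/(5/84) = 4/5

4/5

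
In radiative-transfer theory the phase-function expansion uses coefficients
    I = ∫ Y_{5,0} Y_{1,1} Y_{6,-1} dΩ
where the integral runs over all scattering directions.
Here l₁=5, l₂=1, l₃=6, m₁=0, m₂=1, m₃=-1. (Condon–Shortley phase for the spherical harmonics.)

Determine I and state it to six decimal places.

-0.187239

Rules hold: Σm=0, L=12 even, 4≤6≤6.
N = 11·3·13 = 429
Δ = 0!·10!·2!/13! = 1/858
Racah Σ t=0..0: t=0:+1/14400 = 1/14400
⇒ 3j(5 1 6; 0 0 0)² = 6/143, sgn +1
Racah Σ t=0..0: t=0:+1/28800 = 1/28800
⇒ 3j(5 1 6; 0 1 -1)² = 7/286, sgn -1
4πI² = N·(3j₀)²·(3jₘ)² = 63/143
I = -1·√(0.440559/4π) = -0.18723944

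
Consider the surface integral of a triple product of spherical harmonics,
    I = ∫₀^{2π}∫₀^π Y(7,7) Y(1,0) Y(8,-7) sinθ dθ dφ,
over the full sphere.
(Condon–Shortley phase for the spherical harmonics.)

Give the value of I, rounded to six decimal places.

-0.118504

Rules hold: Σm=0, L=16 even, 6≤8≤8.
N = 15·3·17 = 765
Δ = 0!·14!·2!/17! = 1/2040
Racah Σ t=0..0: t=0:+1/25401600 = 1/25401600
⇒ 3j(7 1 8; 0 0 0)² = 8/255, sgn +1
Racah Σ t=0..0: t=0:+1/87178291200 = 1/87178291200
⇒ 3j(7 1 8; 7 0 -7)² = 1/136, sgn -1
4πI² = N·(3j₀)²·(3jₘ)² = 3/17
I = -1·√(0.176471/4π) = -0.11850352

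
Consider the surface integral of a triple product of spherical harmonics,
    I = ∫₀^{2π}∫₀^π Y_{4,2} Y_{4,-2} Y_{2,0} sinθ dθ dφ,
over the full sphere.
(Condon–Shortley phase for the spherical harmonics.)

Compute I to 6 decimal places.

Rules hold: Σm=0, L=10 even, 0≤2≤8.
N = 9·9·5 = 405
Δ = 6!·2!·2!/11! = 1/13860
Racah Σ t=2..4: t=2:+1/192 t=3:−1/36 t=4:+1/192 = -5/288
⇒ 3j(4 4 2; 0 0 0)² = 20/693, sgn -1
Racah Σ t=0..2: t=0:+1/2880 t=1:−1/120 t=2:+1/192 = -1/360
⇒ 3j(4 4 2; 2 -2 0)² = 16/3465, sgn -1
4πI² = N·(3j₀)²·(3jₘ)² = 320/5929
I = +1·√(0.053972/4π) = 0.06553591

0.065536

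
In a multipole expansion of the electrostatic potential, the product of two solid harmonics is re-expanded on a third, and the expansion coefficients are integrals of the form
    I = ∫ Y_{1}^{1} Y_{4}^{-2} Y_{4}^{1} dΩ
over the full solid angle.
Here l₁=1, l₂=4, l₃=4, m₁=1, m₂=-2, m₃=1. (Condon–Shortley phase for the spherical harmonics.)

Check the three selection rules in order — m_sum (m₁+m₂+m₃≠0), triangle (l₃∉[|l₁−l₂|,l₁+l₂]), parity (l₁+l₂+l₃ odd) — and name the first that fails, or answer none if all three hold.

m₁+m₂+m₃ = 1 − 2 + 1 = 0  ✓
triangle: |1−4|=3 ≤ l₃=4 ≤ 1+4=5  ✓
parity: l₁+l₂+l₃ = 9 is odd  ✗

parity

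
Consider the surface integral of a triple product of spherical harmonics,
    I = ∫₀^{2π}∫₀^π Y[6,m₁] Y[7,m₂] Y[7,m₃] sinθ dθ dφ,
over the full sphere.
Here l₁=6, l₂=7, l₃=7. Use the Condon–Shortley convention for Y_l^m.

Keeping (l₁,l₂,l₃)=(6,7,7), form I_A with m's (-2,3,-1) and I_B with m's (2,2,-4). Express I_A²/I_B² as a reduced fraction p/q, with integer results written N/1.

3/88

Shared (l₁,l₂,l₃)=(6,7,7): N and (l;000)² cancel in I_A²/I_B².
A: Δ = 6!·6!·8!/21! = 1/2444321880; Racah Σ t=2..6: t=2:+1/1393459200 t=3:−1/21772800 t=4:+1/3317760 t=5:−1/3110400 t=6:+1/19906560 = -1/66355200; ⇒ 3j(6 7 7; -2 3 -1)² = 21/92378, sgn -1
B: Δ = 6!·6!·8!/21! = 1/2444321880; Racah Σ t=1..4: t=1:−1/174182400 t=2:+1/11612160 t=3:−1/6220800 t=4:+1/24883200 = -1/24883200; ⇒ 3j(6 7 7; 2 2 -4)² = 28/4199, sgn +1
I_A²/I_B² = (21/92378)/(28/4199) = 3/88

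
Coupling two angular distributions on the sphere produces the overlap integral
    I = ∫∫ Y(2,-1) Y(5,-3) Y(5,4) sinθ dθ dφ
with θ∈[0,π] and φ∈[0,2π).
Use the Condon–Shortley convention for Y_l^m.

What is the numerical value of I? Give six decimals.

Checks pass: Σm=0; 12 even; l₃=5∈[3,7].
(2·2+1)(2·5+1)(2·5+1) = 605
Δ: 2! 2! 8! / 13! → 1/38610
sum: t=0:+1/2880 t=1:−1/576 t=2:+1/2880 = -1/960
3j²(2 5 5; 0 0 0) = Δ·Π!·Σ² = 10/429  (sign +1)
sum: t=1:−1/10080 t=2:+1/80640 = -1/11520
3j²(2 5 5; -1 -3 4) = Δ·Π!·Σ² = 49/1430  (sign +1)
combine: 4πI² = 605·10/429·49/1430 = 245/507
take √, sign +1: I = 0.19609844

0.196098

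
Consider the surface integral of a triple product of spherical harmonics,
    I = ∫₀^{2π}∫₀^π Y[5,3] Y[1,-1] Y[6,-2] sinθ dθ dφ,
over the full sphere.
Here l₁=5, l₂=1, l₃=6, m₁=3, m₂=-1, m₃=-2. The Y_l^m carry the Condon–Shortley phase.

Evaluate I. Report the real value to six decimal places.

m-sum 0 ✓  L=12 even ✓  4≤6≤6 ✓
Π(2lᵢ+1) = 11×3×13 = 429
triangle coeff Δ(5,1,6) = 1/858
Σ_t [0,0]: t=0:+1/14400 = 1/14400
(3j)²=6/143 [(5 1 6; 0 0 0)], sign=+1
Σ_t [0,0]: t=0:+1/161280 = 1/161280
(3j)²=1/143 [(5 1 6; 3 -1 -2)], sign=+1
⇒ 4πI² = 18/143
I = (+1)√(18/143/(4π)) = 0.10008369

0.100084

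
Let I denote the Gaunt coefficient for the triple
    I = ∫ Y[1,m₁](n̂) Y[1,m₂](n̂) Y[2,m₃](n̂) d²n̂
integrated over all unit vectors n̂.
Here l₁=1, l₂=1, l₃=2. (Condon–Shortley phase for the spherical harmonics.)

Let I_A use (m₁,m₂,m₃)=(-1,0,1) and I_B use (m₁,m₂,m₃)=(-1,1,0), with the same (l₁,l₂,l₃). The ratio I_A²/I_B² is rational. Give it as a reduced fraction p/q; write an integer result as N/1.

Same 1,1,2: normalisation and zero-m 3j drop out of the ratio.
A: Δ: 0! 2! 2! / 5! → 1/30; sum: t=0:+1/2 = 1/2; 3j²(1 1 2; -1 0 1) = Δ·Π!·Σ² = 1/10  (sign -1)
B: Δ: 0! 2! 2! / 5! → 1/30; sum: t=0:+1/4 = 1/4; 3j²(1 1 2; -1 1 0) = Δ·Π!·Σ² = 1/30  (sign +1)
I_A²/I_B² = (1/10)/(1/30) = 3/1

3/1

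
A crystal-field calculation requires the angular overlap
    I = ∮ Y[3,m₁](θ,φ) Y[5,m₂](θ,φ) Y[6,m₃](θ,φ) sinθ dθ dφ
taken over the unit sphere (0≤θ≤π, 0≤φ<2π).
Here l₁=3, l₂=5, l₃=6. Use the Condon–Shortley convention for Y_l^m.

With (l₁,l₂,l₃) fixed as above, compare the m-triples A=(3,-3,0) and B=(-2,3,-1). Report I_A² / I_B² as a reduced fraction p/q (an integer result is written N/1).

7/16

l's match ⇒ only the (l;m) 3-j factors differ between A and B.
A: triangle coeff Δ(3,5,6) = 1/675675; Σ_t [0,0]: t=0:+1/69120 = 1/69120; (3j)²=4/429 [(3 5 6; 3 -3 0)], sign=+1
B: triangle coeff Δ(3,5,6) = 1/675675; Σ_t [1,2]: t=1:−1/120960 t=2:+1/17280 = 1/20160; (3j)²=64/3003 [(3 5 6; -2 3 -1)], sign=-1
I_A²/I_B² = (4/429)/(64/3003) = 7/16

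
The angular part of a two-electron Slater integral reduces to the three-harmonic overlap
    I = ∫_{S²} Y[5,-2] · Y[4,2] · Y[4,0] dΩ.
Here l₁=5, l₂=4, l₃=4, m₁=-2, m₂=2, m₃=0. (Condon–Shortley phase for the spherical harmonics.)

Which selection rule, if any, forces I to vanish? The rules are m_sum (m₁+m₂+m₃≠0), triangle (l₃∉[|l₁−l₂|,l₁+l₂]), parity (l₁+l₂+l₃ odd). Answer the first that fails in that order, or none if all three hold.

Σmᵢ = 0  ✓
l₃∈[|l₁−l₂|,l₁+l₂]=[1,9], have l₃=4  ✓
Σlᵢ = 13 ⇒ odd  ✗

parity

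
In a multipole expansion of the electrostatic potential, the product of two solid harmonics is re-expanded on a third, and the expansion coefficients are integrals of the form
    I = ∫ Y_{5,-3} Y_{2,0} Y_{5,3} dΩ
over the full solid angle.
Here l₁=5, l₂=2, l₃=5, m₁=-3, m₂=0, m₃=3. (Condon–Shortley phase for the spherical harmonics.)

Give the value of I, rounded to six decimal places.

-0.016174

Rules hold: Σm=0, L=12 even, 3≤5≤7.
N = 11·5·11 = 605
Δ = 2!·8!·2!/13! = 1/38610
Racah Σ t=0..2: t=0:+1/2880 t=1:−1/576 t=2:+1/2880 = -1/960
⇒ 3j(5 2 5; 0 0 0)² = 10/429, sgn +1
Racah Σ t=0..2: t=0:+1/161280 t=1:−1/5040 t=2:+1/5760 = -1/53760
⇒ 3j(5 2 5; -3 0 3)² = 1/4290, sgn -1
4πI² = N·(3j₀)²·(3jₘ)² = 5/1521
I = -1·√(0.00328731/4π) = -0.01617393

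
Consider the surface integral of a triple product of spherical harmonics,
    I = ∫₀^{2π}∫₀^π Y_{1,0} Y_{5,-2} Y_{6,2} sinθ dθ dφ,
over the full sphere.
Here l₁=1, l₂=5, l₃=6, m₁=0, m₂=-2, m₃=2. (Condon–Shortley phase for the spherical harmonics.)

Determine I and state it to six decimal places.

0.231133

Checks pass: Σm=0; 12 even; l₃=6∈[4,6].
(2·1+1)(2·5+1)(2·6+1) = 429
Δ: 0! 2! 10! / 13! → 1/858
sum: t=0:+1/14400 = 1/14400
3j²(1 5 6; 0 0 0) = Δ·Π!·Σ² = 6/143  (sign +1)
sum: t=0:+1/30240 = 1/30240
3j²(1 5 6; 0 -2 2) = Δ·Π!·Σ² = 16/429  (sign +1)
combine: 4πI² = 429·6/143·16/429 = 96/143
take √, sign +1: I = 0.23113338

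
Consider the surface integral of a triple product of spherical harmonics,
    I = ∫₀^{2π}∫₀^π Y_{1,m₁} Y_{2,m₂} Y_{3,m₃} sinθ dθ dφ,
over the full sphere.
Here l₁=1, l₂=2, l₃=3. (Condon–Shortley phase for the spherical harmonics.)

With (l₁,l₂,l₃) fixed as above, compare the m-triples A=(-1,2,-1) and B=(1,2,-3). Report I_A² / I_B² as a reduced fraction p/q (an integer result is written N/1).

Same 1,2,3: normalisation and zero-m 3j drop out of the ratio.
A: Δ: 0! 2! 4! / 7! → 1/105; sum: t=0:+1/48 = 1/48; 3j²(1 2 3; -1 2 -1) = Δ·Π!·Σ² = 1/105  (sign +1)
B: Δ: 0! 2! 4! / 7! → 1/105; sum: t=0:+1/48 = 1/48; 3j²(1 2 3; 1 2 -3) = Δ·Π!·Σ² = 1/7  (sign +1)
I_A²/I_B² = (1/105)/(1/7) = 1/15

1/15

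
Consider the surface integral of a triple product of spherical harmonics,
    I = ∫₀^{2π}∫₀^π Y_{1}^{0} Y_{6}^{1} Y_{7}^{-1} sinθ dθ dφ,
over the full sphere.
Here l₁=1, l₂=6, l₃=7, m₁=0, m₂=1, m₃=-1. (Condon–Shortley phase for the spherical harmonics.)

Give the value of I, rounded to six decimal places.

-0.242415

Rules hold: Σm=0, L=14 even, 5≤7≤7.
N = 3·13·15 = 585
Δ = 0!·2!·12!/15! = 1/1365
Racah Σ t=0..0: t=0:+1/518400 = 1/518400
⇒ 3j(1 6 7; 0 0 0)² = 7/195, sgn -1
Racah Σ t=0..0: t=0:+1/604800 = 1/604800
⇒ 3j(1 6 7; 0 1 -1)² = 16/455, sgn +1
4πI² = N·(3j₀)²·(3jₘ)² = 48/65
I = -1·√(0.738462/4π) = -0.24241473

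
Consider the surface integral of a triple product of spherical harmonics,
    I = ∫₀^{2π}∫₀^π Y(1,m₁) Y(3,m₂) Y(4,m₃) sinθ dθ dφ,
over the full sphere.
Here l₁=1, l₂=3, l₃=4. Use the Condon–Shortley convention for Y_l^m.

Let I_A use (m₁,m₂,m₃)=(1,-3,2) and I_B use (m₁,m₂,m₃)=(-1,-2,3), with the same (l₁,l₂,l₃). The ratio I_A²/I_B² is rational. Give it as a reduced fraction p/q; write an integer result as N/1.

1/21

Shared (l₁,l₂,l₃)=(1,3,4): N and (l;000)² cancel in I_A²/I_B².
A: Δ = 0!·2!·6!/9! = 1/252; Racah Σ t=0..0: t=0:+1/1440 = 1/1440; ⇒ 3j(1 3 4; 1 -3 2)² = 1/252, sgn +1
B: Δ = 0!·2!·6!/9! = 1/252; Racah Σ t=0..0: t=0:+1/240 = 1/240; ⇒ 3j(1 3 4; -1 -2 3)² = 1/12, sgn -1
I_A²/I_B² = (1/252)/(1/12) = 1/21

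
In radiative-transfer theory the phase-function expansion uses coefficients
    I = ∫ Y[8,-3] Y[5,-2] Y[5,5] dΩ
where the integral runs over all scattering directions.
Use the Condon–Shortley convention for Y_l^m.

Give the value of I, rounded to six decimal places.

0.085072

Rules hold: Σm=0, L=18 even, 3≤5≤13.
N = 17·11·11 = 2057
Δ = 8!·8!·2!/19! = 1/37413090
Racah Σ t=3..5: t=3:−1/1036800 t=4:+1/331776 t=5:−1/1036800 = 1/921600
⇒ 3j(8 5 5; 0 0 0)² = 490/46189, sgn -1
Racah Σ t=3..3: t=3:−1/58060800 = -1/58060800
⇒ 3j(8 5 5; -3 -2 5)² = 35/8398, sgn -1
4πI² = N·(3j₀)²·(3jₘ)² = 94325/1037153
I = +1·√(0.0909461/4π) = 0.08507208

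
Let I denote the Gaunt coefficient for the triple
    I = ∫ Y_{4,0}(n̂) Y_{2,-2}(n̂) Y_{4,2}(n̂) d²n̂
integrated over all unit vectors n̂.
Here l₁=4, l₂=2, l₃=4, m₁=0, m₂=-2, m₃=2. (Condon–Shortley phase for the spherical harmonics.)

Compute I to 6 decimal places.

m-sum 0 ✓  L=10 even ✓  2≤4≤6 ✓
Π(2lᵢ+1) = 9×5×9 = 405
triangle coeff Δ(4,2,4) = 1/13860
Σ_t [0,2]: t=0:+1/192 t=1:−1/36 t=2:+1/192 = -5/288
(3j)²=20/693 [(4 2 4; 0 0 0)], sign=-1
Σ_t [0,0]: t=0:+1/192 = 1/192
(3j)²=3/77 [(4 2 4; 0 -2 2)], sign=+1
⇒ 4πI² = 2700/5929
I = (-1)√(2700/5929/(4π)) = -0.19036462

-0.190365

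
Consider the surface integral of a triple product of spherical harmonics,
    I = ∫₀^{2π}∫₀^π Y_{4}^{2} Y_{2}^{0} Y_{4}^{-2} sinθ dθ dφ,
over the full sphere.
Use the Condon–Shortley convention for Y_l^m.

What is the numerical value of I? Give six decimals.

0.065536

Checks pass: Σm=0; 10 even; l₃=4∈[2,6].
(2·4+1)(2·2+1)(2·4+1) = 405
Δ: 2! 6! 2! / 11! → 1/13860
sum: t=0:+1/192 t=1:−1/36 t=2:+1/192 = -5/288
3j²(4 2 4; 0 0 0) = Δ·Π!·Σ² = 20/693  (sign -1)
sum: t=0:+1/192 t=1:−1/120 t=2:+1/2880 = -1/360
3j²(4 2 4; 2 0 -2) = Δ·Π!·Σ² = 16/3465  (sign -1)
combine: 4πI² = 405·20/693·16/3465 = 320/5929
take √, sign +1: I = 0.06553591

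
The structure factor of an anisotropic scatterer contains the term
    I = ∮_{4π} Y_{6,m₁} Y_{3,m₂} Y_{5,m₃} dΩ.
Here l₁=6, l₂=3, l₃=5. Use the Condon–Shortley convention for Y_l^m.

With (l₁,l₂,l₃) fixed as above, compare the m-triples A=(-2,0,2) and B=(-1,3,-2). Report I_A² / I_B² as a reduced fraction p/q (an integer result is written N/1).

Shared (l₁,l₂,l₃)=(6,3,5): N and (l;000)² cancel in I_A²/I_B².
A: Δ = 4!·8!·2!/15! = 1/675675; Racah Σ t=1..3: t=1:−1/60480 t=2:+1/5760 t=3:−1/8640 = 1/24192; ⇒ 3j(6 3 5; -2 0 2)² = 8/3003, sgn -1
B: Δ = 4!·8!·2!/15! = 1/675675; Racah Σ t=4..4: t=4:+1/34560 = 1/34560; ⇒ 3j(6 3 5; -1 3 -2)² = 7/429, sgn -1
I_A²/I_B² = (8/3003)/(7/429) = 8/49

8/49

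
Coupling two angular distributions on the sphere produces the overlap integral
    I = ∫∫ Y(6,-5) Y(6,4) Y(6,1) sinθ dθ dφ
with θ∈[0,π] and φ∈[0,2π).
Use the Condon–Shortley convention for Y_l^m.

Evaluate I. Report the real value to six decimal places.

0.130527

Checks pass: Σm=0; 18 even; l₃=6∈[0,12].
(2·6+1)(2·6+1)(2·6+1) = 2197
Δ: 6! 6! 6! / 19! → 1/325909584
sum: t=0:+1/373248000 t=1:−1/1728000 t=2:+1/110592 t=3:−1/46656 t=4:+1/110592 t=5:−1/1728000 t=6:+1/373248000 = -7/1555200
3j²(6 6 6; 0 0 0) = Δ·Π!·Σ² = 400/46189  (sign -1)
sum: t=5:−1/10368000 t=6:+1/4147200 = 1/6912000
3j²(6 6 6; -5 4 1) = Δ·Π!·Σ² = 189/16796  (sign -1)
combine: 4πI² = 2197·400/46189·189/16796 = 245700/1147619
take √, sign +1: I = 0.13052653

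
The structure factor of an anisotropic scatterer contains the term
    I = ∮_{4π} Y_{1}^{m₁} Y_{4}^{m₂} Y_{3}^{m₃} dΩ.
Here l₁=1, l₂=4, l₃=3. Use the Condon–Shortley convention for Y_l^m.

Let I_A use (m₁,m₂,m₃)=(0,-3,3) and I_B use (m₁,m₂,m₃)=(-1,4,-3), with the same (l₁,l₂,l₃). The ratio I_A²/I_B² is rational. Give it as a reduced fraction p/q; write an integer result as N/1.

Same 1,4,3: normalisation and zero-m 3j drop out of the ratio.
A: Δ: 2! 0! 6! / 9! → 1/252; sum: t=1:−1/720 = -1/720; 3j²(1 4 3; 0 -3 3) = Δ·Π!·Σ² = 1/36  (sign -1)
B: Δ: 2! 0! 6! / 9! → 1/252; sum: t=2:+1/1440 = 1/1440; 3j²(1 4 3; -1 4 -3) = Δ·Π!·Σ² = 1/9  (sign +1)
I_A²/I_B² = (1/36)/(1/9) = 1/4

1/4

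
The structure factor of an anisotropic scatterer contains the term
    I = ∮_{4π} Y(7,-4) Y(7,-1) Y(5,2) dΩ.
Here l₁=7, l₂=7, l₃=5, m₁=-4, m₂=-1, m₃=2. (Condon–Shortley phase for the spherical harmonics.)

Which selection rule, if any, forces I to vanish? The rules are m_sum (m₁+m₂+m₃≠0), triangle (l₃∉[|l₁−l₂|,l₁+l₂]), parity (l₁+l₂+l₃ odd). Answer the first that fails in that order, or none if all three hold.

azimuthal sum: -4 − 1 + 2 = -3  ✗
0 ≤ 5 ≤ 14 (triangle on l)
L = 7 + 7 + 5 = 19 (odd)

m_sum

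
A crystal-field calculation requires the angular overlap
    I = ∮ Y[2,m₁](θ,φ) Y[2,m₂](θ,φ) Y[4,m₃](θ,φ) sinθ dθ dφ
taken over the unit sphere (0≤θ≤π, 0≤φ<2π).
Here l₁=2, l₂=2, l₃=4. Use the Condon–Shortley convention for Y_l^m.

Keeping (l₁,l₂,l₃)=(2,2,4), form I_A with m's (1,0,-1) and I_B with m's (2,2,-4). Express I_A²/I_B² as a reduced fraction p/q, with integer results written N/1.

Shared (l₁,l₂,l₃)=(2,2,4): N and (l;000)² cancel in I_A²/I_B².
A: Δ = 0!·4!·4!/9! = 1/630; Racah Σ t=0..0: t=0:+1/24 = 1/24; ⇒ 3j(2 2 4; 1 0 -1)² = 1/21, sgn -1
B: Δ = 0!·4!·4!/9! = 1/630; Racah Σ t=0..0: t=0:+1/576 = 1/576; ⇒ 3j(2 2 4; 2 2 -4)² = 1/9, sgn +1
I_A²/I_B² = (1/21)/(1/9) = 3/7

3/7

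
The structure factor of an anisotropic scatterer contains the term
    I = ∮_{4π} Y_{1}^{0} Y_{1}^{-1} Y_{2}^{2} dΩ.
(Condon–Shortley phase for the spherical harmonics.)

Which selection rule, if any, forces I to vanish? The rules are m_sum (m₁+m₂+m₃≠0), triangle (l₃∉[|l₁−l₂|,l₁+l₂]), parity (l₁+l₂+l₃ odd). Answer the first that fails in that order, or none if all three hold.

Σmᵢ = 1  ✗
l₃∈[|l₁−l₂|,l₁+l₂]=[0,2], have l₃=2
Σlᵢ = 4 ⇒ even

m_sum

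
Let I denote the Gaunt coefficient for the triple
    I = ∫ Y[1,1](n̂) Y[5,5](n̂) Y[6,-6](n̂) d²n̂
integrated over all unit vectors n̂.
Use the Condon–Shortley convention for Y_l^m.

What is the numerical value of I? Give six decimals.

0.331940

Rules hold: Σm=0, L=12 even, 4≤6≤6.
N = 3·11·13 = 429
Δ = 0!·2!·10!/13! = 1/858
Racah Σ t=0..0: t=0:+1/14400 = 1/14400
⇒ 3j(1 5 6; 0 0 0)² = 6/143, sgn +1
Racah Σ t=0..0: t=0:+1/7257600 = 1/7257600
⇒ 3j(1 5 6; 1 5 -6)² = 1/13, sgn +1
4πI² = N·(3j₀)²·(3jₘ)² = 18/13
I = +1·√(1.38462/4π) = 0.33194004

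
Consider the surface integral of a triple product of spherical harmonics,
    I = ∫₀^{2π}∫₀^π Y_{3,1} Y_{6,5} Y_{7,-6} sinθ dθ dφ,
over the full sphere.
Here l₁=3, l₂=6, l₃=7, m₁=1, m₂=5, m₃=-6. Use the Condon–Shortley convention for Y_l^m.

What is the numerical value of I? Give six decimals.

-0.034007

Rules hold: Σm=0, L=16 even, 3≤7≤9.
N = 7·13·15 = 1365
Δ = 2!·4!·10!/17! = 1/2042040
Racah Σ t=0..2: t=0:+1/207360 t=1:−1/57600 t=2:+1/207360 = -1/129600
⇒ 3j(3 6 7; 0 0 0)² = 168/12155, sgn +1
Racah Σ t=1..2: t=1:−1/21772800 t=2:+1/17418240 = 1/87091200
⇒ 3j(3 6 7; 1 5 -6)² = 11/14280, sgn -1
4πI² = N·(3j₀)²·(3jₘ)² = 21/1445
I = -1·√(0.0145329/4π) = -0.03400719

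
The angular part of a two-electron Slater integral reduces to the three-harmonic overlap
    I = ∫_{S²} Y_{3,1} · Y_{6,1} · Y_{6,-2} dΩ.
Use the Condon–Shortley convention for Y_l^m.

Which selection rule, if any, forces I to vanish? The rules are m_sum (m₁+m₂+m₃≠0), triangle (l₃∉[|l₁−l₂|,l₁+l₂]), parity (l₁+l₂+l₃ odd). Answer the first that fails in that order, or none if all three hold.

parity

Σmᵢ = 0  ✓
l₃∈[|l₁−l₂|,l₁+l₂]=[3,9], have l₃=6  ✓
Σlᵢ = 15 ⇒ odd  ✗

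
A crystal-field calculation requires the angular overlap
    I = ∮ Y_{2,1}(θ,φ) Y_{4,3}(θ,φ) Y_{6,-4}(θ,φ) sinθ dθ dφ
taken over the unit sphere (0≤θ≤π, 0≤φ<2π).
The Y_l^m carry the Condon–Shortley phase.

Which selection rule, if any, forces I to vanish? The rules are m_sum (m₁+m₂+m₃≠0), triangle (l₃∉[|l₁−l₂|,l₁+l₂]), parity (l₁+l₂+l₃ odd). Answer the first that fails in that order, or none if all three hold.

none

m₁+m₂+m₃ = 1 + 3 − 4 = 0  ✓
triangle: |2−4|=2 ≤ l₃=6 ≤ 2+4=6  ✓
parity: l₁+l₂+l₃ = 12 is even  ✓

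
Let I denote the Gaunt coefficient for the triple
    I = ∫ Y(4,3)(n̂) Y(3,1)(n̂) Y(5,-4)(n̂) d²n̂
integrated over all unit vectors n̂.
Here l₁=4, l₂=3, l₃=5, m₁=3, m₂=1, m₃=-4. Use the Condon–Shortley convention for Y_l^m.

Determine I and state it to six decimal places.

0.042401

m-sum 0 ✓  L=12 even ✓  1≤5≤7 ✓
Π(2lᵢ+1) = 9×7×11 = 693
triangle coeff Δ(4,3,5) = 1/180180
Σ_t [0,2]: t=0:+1/576 t=1:−1/144 t=2:+1/576 = -1/288
(3j)²=20/1001 [(4 3 5; 0 0 0)], sign=+1
Σ_t [0,1]: t=0:+1/5760 t=1:−1/4320 = -1/17280
(3j)²=7/4290 [(4 3 5; 3 1 -4)], sign=+1
⇒ 4πI² = 42/1859
I = (+1)√(42/1859/(4π)) = 0.04240138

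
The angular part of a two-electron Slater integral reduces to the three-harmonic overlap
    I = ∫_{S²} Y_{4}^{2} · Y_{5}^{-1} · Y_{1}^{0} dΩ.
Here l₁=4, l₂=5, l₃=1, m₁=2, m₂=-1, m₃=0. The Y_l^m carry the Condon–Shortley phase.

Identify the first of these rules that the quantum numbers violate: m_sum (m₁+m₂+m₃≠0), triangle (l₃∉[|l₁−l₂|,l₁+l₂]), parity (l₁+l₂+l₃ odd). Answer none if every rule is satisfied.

m_sum

Σmᵢ = 1  ✗
l₃∈[|l₁−l₂|,l₁+l₂]=[1,9], have l₃=1
Σlᵢ = 10 ⇒ even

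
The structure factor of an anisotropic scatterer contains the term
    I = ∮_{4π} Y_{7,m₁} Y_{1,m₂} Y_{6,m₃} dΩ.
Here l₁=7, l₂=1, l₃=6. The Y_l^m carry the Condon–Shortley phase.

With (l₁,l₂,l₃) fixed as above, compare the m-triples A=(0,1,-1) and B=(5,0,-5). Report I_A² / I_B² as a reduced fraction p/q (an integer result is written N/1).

Same 7,1,6: normalisation and zero-m 3j drop out of the ratio.
A: Δ: 2! 12! 0! / 15! → 1/1365; sum: t=2:+1/1209600 = 1/1209600; 3j²(7 1 6; 0 1 -1) = Δ·Π!·Σ² = 1/65  (sign -1)
B: Δ: 2! 12! 0! / 15! → 1/1365; sum: t=1:−1/39916800 = -1/39916800; 3j²(7 1 6; 5 0 -5) = Δ·Π!·Σ² = 8/455  (sign +1)
I_A²/I_B² = (1/65)/(8/455) = 7/8

7/8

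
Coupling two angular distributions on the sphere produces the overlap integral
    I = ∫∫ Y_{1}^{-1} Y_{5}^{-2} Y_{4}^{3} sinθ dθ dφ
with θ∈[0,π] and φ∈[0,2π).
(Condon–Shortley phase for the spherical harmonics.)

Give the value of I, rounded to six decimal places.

m-sum 0 ✓  L=10 even ✓  4≤4≤6 ✓
Π(2lᵢ+1) = 3×11×9 = 297
triangle coeff Δ(1,5,4) = 1/495
Σ_t [1,1]: t=1:−1/576 = -1/576
(3j)²=5/99 [(1 5 4; 0 0 0)], sign=-1
Σ_t [2,2]: t=2:+1/10080 = 1/10080
(3j)²=1/165 [(1 5 4; -1 -2 3)], sign=-1
⇒ 4πI² = 1/11
I = (+1)√(1/11/(4π)) = 0.08505478

0.085055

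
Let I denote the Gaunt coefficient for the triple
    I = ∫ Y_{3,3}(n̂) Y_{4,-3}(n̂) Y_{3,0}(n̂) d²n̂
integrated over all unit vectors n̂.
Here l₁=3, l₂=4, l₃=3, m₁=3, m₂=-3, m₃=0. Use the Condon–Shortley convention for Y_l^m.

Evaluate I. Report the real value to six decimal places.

Checks pass: Σm=0; 10 even; l₃=3∈[1,7].
(2·3+1)(2·4+1)(2·3+1) = 441
Δ: 4! 2! 4! / 11! → 1/34650
sum: t=1:−1/72 t=2:+1/16 t=3:−1/72 = 5/144
3j²(3 4 3; 0 0 0) = Δ·Π!·Σ² = 2/77  (sign -1)
sum: t=0:+1/288 = 1/288
3j²(3 4 3; 3 -3 0) = Δ·Π!·Σ² = 1/22  (sign -1)
combine: 4πI² = 441·2/77·1/22 = 63/121
take √, sign +1: I = 0.20355073

0.203551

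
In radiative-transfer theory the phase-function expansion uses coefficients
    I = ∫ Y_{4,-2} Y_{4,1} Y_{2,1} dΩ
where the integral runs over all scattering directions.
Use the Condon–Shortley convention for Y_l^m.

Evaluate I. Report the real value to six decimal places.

0.127700

Checks pass: Σm=0; 10 even; l₃=2∈[0,8].
(2·4+1)(2·4+1)(2·2+1) = 405
Δ: 6! 2! 2! / 11! → 1/13860
sum: t=2:+1/192 t=3:−1/36 t=4:+1/192 = -5/288
3j²(4 4 2; 0 0 0) = Δ·Π!·Σ² = 20/693  (sign -1)
sum: t=4:+1/96 t=5:−1/240 = 1/160
3j²(4 4 2; -2 1 1) = Δ·Π!·Σ² = 27/1540  (sign -1)
combine: 4πI² = 405·20/693·27/1540 = 1215/5929
take √, sign +1: I = 0.12770047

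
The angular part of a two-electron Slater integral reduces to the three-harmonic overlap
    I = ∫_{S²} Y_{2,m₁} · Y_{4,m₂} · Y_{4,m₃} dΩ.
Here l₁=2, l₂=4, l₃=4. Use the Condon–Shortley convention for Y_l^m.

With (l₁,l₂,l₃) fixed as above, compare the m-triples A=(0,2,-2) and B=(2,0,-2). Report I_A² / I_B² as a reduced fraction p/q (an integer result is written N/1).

16/135

Shared (l₁,l₂,l₃)=(2,4,4): N and (l;000)² cancel in I_A²/I_B².
A: Δ = 2!·2!·6!/11! = 1/13860; Racah Σ t=0..2: t=0:+1/2880 t=1:−1/120 t=2:+1/192 = -1/360; ⇒ 3j(2 4 4; 0 2 -2)² = 16/3465, sgn -1
B: Δ = 2!·2!·6!/11! = 1/13860; Racah Σ t=0..0: t=0:+1/192 = 1/192; ⇒ 3j(2 4 4; 2 0 -2)² = 3/77, sgn +1
I_A²/I_B² = (16/3465)/(3/77) = 16/135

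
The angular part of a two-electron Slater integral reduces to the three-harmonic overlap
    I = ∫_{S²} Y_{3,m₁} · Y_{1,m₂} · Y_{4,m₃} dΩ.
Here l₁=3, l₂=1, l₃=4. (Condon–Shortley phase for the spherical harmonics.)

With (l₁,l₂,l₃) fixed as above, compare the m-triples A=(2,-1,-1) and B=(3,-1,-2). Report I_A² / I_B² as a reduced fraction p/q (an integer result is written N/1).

3/1

Same 3,1,4: normalisation and zero-m 3j drop out of the ratio.
A: Δ: 0! 6! 2! / 9! → 1/252; sum: t=0:+1/240 = 1/240; 3j²(3 1 4; 2 -1 -1) = Δ·Π!·Σ² = 1/84  (sign -1)
B: Δ: 0! 6! 2! / 9! → 1/252; sum: t=0:+1/1440 = 1/1440; 3j²(3 1 4; 3 -1 -2) = Δ·Π!·Σ² = 1/252  (sign +1)
I_A²/I_B² = (1/84)/(1/252) = 3/1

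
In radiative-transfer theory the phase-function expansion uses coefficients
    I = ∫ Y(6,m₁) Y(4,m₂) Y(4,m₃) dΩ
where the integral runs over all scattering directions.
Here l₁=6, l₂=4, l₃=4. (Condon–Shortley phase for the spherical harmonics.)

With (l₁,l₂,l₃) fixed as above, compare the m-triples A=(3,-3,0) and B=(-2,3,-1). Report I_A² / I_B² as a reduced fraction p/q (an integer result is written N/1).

5/9

l's match ⇒ only the (l;m) 3-j factors differ between A and B.
A: triangle coeff Δ(6,4,4) = 1/1261260; Σ_t [0,1]: t=0:+1/25920 t=1:−1/11520 = -1/20736; (3j)²=5/429 [(6 4 4; 3 -3 0)], sign=-1
B: triangle coeff Δ(6,4,4) = 1/1261260; Σ_t [5,6]: t=5:−1/8640 t=6:+1/34560 = -1/11520; (3j)²=3/143 [(6 4 4; -2 3 -1)], sign=+1
I_A²/I_B² = (5/429)/(3/143) = 5/9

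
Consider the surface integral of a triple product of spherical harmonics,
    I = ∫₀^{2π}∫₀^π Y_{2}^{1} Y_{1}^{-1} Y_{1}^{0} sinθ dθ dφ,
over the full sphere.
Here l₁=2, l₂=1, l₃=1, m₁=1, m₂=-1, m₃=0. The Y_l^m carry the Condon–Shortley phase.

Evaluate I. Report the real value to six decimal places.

m-sum 0 ✓  L=4 even ✓  1≤1≤3 ✓
Π(2lᵢ+1) = 5×3×3 = 45
triangle coeff Δ(2,1,1) = 1/30
Σ_t [1,1]: t=1:−1/1 = -1/1
(3j)²=2/15 [(2 1 1; 0 0 0)], sign=+1
Σ_t [0,0]: t=0:+1/2 = 1/2
(3j)²=1/10 [(2 1 1; 1 -1 0)], sign=-1
⇒ 4πI² = 3/5
I = (-1)√(3/5/(4π)) = -0.21850969

-0.218510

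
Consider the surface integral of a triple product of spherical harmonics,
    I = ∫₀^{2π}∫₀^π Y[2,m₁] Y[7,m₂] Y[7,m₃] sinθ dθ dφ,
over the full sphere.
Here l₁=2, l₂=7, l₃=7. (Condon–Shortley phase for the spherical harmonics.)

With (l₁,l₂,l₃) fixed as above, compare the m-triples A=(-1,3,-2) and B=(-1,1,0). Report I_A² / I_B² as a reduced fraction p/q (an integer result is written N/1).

625/28

l's match ⇒ only the (l;m) 3-j factors differ between A and B.
A: triangle coeff Δ(2,7,7) = 1/185640; Σ_t [1,2]: t=1:−1/4354560 t=2:+1/1935360 = 1/3483648; (3j)²=125/12376 [(2 7 7; -1 3 -2)], sign=-1
B: triangle coeff Δ(2,7,7) = 1/185640; Σ_t [1,2]: t=1:−1/1209600 t=2:+1/1036800 = 1/7257600; (3j)²=1/2210 [(2 7 7; -1 1 0)], sign=-1
I_A²/I_B² = (125/12376)/(1/2210) = 625/28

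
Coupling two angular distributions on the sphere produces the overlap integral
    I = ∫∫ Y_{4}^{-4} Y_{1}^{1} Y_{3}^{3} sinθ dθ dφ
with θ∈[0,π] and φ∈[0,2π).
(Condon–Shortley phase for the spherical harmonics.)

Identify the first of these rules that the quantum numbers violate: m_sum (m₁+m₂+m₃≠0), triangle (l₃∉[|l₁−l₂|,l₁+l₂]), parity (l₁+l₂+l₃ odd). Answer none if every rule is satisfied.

none

Σmᵢ = 0  ✓
l₃∈[|l₁−l₂|,l₁+l₂]=[3,5], have l₃=3  ✓
Σlᵢ = 8 ⇒ even  ✓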